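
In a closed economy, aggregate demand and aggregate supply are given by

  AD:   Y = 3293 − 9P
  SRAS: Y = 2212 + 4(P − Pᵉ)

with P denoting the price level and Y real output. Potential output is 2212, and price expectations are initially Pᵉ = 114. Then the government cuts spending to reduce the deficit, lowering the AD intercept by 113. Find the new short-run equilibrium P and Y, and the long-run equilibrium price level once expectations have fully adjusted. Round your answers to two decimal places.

AD shifts left: new AD is Y = 3180 − 9P. With Pᵉ = 114, SRAS is Y = 1756 + 4P.
Short run: 3180 − 9P = 1756 + 4P gives 1424 = 13P, so P = 109.54 and Y = 3180 − 9P = 2194.15.
Y = 2194.15 is below potential 2212; expectations adjust and SRAS shifts right until Y = 2212.
Long run: on the new AD curve, 2212 = 3180 − 9P gives P = 107.56.

Short run: P = 109.54, Y = 2194.15. Long run: P = 107.56.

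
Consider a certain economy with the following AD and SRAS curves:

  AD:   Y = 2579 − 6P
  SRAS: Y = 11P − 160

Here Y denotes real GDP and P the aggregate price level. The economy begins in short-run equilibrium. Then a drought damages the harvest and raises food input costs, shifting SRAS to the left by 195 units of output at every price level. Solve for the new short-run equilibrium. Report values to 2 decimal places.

P = 172.59, Y = 1543.47

This is a negative supply shock: SRAS shifts left.
New SRAS: Y = 11P − 355.
Set AD = SRAS: 2579 − 6P = 11P − 355, so 2934 = 17P and P = 172.59.
Substituting into AD, Y = 1543.47.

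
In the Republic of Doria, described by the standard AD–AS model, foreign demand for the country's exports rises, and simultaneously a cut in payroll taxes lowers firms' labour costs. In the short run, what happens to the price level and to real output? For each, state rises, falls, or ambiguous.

Price level: ambiguous; output: rises

The first event is a positive demand shock: AD shifts right, which by itself pushes P up and Y up.
The second is a favourable supply shock: SRAS shifts right, which by itself pushes P down and Y up.
The two shocks push P in opposite directions, so the effect on P is ambiguous. Both shocks push Y up, so Y rises.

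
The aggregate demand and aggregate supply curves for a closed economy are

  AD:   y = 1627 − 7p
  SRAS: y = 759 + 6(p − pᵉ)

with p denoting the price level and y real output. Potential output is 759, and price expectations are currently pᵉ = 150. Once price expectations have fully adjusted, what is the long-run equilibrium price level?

Short run: with pᵉ = 150, SRAS is y = 6p − 141. Setting AD = SRAS gives 1768 = 13p, so p = 136 and y = 1627 − 7·136 = 675.
Output 675 is below potential 759, so over time expected prices fall and SRAS shifts right until y returns to 759.
Long run: y = 759 on the AD curve gives 759 = 1627 − 7p, so p = 124.

Long-run p = 124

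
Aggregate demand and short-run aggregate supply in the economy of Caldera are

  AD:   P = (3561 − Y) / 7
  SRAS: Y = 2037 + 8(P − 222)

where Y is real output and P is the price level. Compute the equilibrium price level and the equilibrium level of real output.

P = 220, Y = 2021

Write SRAS as Y = 2037 + 8P − 1776 = 261 + 8P.
Rearrange AD to Y = 3561 − 7P.
Set AD = SRAS: 3561 − 7P = 261 + 8P, so 3300 = 15P and P = 220.
Then Y = 3561 − 7·220 = 2021.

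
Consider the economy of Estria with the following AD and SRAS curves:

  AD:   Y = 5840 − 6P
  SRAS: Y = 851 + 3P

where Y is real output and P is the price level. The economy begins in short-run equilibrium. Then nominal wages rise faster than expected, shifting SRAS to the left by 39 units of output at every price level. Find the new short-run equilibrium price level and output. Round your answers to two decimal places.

P = 558.67, Y = 2488.00

This is a negative supply shock: SRAS shifts left.
New SRAS: Y = 812 + 3P.
Set AD = SRAS: 5840 − 6P = 812 + 3P, so 5028 = 9P and P = 558.67.
Substituting into AD, Y = 2488.00.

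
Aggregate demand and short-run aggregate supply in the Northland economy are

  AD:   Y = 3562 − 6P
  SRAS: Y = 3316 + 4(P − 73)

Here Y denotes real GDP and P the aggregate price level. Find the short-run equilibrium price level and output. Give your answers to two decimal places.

Write SRAS as Y = 3316 + 4P − 292 = 3024 + 4P.
Set AD = SRAS: 3562 − 6P = 3024 + 4P, so 538 = 10P and P = 53.80.
Substituting into AD, Y = 3562 − 6P = 3239.20.

P = 53.80, Y = 3239.20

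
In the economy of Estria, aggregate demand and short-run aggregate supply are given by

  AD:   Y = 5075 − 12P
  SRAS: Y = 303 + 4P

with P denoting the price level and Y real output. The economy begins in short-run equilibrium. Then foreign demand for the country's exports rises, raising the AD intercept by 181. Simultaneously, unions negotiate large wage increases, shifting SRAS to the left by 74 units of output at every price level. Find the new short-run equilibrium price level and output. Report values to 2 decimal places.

P = 314.19, Y = 1485.75

After both shocks: AD is Y = 5256 − 12P and SRAS is Y = 229 + 4P.
Setting them equal: 5027 = 16P, so P = 314.19.
Substituting into AD, Y = 1485.75.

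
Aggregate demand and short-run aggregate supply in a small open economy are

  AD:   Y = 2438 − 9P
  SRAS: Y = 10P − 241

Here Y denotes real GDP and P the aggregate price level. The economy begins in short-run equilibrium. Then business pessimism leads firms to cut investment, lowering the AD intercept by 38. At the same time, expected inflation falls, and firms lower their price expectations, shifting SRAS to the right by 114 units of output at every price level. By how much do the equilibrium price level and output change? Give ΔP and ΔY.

After both shocks: AD is Y = 2400 − 9P and SRAS is Y = 10P − 127.
Setting them equal: 2527 = 19P, so P = 133.
Y = 2400 − 9·133 = 1203.
Initially P = 141, Y = 1169, so ΔP = -8 and ΔY = +34.

ΔP = -8, ΔY = +34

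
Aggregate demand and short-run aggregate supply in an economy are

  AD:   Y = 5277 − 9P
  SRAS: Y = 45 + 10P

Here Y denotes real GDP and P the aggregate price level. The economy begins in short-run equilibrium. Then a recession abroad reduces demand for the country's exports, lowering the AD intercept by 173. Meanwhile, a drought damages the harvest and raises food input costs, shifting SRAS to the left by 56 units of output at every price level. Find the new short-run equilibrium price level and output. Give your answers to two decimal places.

After both shocks: AD is Y = 5104 − 9P and SRAS is Y = 10P − 11.
Setting them equal: 5115 = 19P, so P = 269.21.
Substituting into AD, Y = 2681.11.

P = 269.21, Y = 2681.11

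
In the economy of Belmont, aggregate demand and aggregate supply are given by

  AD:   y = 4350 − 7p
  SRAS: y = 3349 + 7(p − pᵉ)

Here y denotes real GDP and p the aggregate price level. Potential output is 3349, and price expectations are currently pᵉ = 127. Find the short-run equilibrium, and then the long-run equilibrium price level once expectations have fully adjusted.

Short run: with pᵉ = 127, SRAS is y = 2460 + 7p. Setting AD = SRAS gives 1890 = 14p, so p = 135 and y = 4350 − 7·135 = 3405.
Output 3405 is above potential 3349, so over time expected prices rise and SRAS shifts left until y returns to 3349.
Long run: y = 3349 on the AD curve gives 3349 = 4350 − 7p, so p = 143.

Short run: p = 135, y = 3405. Long run: p = 143.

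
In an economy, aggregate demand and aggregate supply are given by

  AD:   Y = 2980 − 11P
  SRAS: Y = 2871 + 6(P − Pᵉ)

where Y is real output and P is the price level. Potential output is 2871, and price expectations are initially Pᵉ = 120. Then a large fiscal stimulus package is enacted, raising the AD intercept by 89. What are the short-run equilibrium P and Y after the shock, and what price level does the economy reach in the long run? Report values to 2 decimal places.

AD shifts right: new AD is Y = 3069 − 11P. With Pᵉ = 120, SRAS is Y = 2151 + 6P.
Short run: 3069 − 11P = 2151 + 6P gives 918 = 17P, so P = 54.00 and Y = 3069 − 11P = 2475.00.
Y = 2475.00 is below potential 2871; expectations adjust and SRAS shifts right until Y = 2871.
Long run: on the new AD curve, 2871 = 3069 − 11P gives P = 18.00.

Short run: P = 54.00, Y = 2475.00. Long run: P = 18.00.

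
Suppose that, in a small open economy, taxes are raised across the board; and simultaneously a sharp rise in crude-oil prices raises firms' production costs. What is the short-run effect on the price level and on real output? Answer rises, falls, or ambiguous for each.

The first event is a negative demand shock: AD shifts left, which by itself pushes P down and Y down.
The second is an adverse supply shock: SRAS shifts left, which by itself pushes P up and Y down.
The two shocks push P in opposite directions, so the effect on P is ambiguous. Both shocks push Y down, so Y falls.

Price level: ambiguous; output: falls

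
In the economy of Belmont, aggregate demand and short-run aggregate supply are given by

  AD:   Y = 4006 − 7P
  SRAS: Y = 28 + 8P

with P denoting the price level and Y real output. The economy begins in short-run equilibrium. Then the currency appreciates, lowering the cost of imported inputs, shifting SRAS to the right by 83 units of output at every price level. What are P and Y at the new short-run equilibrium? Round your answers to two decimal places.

P = 259.67, Y = 2188.33

This is a positive supply shock: SRAS shifts right.
New SRAS: Y = 111 + 8P.
Set AD = SRAS: 4006 − 7P = 111 + 8P, so 3895 = 15P and P = 259.67.
Substituting into AD, Y = 2188.33.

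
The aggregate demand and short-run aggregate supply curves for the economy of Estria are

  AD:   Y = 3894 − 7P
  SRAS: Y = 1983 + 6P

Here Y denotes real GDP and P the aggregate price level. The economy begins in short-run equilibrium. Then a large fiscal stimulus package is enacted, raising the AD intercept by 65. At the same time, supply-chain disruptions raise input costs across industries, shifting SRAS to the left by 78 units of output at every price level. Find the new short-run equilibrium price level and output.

P = 158, Y = 2853

After both shocks: AD is Y = 3959 − 7P and SRAS is Y = 1905 + 6P.
Setting them equal: 2054 = 13P, so P = 158.
Y = 3959 − 7·158 = 2853.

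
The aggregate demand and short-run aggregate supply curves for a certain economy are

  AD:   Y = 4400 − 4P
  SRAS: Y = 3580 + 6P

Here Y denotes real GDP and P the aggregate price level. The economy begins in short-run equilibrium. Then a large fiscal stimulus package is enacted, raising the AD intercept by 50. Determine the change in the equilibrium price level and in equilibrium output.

This is a positive demand shock: AD shifts right.
New AD: Y = 4450 − 4P.
Set AD = SRAS: 4450 − 4P = 3580 + 6P, so 870 = 10P and P = 87.
Y = 4450 − 4·87 = 4102.
Initially P = 82, Y = 4072, so ΔP = +5 and ΔY = +30.

ΔP = +5, ΔY = +30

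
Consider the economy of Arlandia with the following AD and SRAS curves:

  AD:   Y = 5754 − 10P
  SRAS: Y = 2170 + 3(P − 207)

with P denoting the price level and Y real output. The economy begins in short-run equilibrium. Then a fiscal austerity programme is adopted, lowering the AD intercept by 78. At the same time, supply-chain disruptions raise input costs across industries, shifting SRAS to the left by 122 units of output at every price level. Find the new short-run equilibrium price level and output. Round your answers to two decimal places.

After both shocks: AD is Y = 5676 − 10P and SRAS is Y = 1427 + 3P.
Setting them equal: 4249 = 13P, so P = 326.85.
Substituting into AD, Y = 2407.54.

P = 326.85, Y = 2407.54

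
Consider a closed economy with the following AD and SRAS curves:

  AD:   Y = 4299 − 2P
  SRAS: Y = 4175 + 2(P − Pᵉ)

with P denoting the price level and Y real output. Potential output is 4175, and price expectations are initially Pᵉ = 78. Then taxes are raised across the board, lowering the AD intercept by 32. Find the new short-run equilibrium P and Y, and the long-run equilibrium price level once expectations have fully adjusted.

AD shifts left: new AD is Y = 4267 − 2P. With Pᵉ = 78, SRAS is Y = 4019 + 2P.
Short run: 4267 − 2P = 4019 + 2P gives 248 = 4P, so P = 62 and Y = 4267 − 2·62 = 4143.
Y = 4143 is below potential 4175; expectations adjust and SRAS shifts right until Y = 4175.
Long run: on the new AD curve, 4175 = 4267 − 2P gives P = 46.

Short run: P = 62, Y = 4143. Long run: P = 46.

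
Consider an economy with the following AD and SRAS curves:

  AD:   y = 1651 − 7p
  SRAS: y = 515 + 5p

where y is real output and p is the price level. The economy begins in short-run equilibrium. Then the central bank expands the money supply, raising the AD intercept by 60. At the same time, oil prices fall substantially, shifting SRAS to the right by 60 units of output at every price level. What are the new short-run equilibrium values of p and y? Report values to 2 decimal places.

p = 94.67, y = 1048.33

After both shocks: AD is y = 1711 − 7p and SRAS is y = 575 + 5p.
Setting them equal: 1136 = 12p, so p = 94.67.
Substituting into AD, y = 1048.33.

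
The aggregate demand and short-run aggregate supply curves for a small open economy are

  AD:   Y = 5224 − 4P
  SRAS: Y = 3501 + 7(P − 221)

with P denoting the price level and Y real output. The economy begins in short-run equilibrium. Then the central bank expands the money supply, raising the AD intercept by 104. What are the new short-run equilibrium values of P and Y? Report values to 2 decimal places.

P = 306.73, Y = 4101.09

This is a positive demand shock: AD shifts right.
New AD: Y = 5328 − 4P.
SRAS can be written Y = 1954 + 7P.
Set AD = SRAS: 5328 − 4P = 1954 + 7P, so 3374 = 11P and P = 306.73.
Substituting into AD, Y = 4101.09.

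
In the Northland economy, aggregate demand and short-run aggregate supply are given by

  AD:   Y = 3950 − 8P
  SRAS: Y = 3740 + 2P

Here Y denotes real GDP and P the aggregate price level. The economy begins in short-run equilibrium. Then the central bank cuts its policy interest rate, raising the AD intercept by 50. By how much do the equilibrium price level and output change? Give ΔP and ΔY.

ΔP = +5, ΔY = +10

This is a positive demand shock: AD shifts right.
New AD: Y = 4000 − 8P.
Set AD = SRAS: 4000 − 8P = 3740 + 2P, so 260 = 10P and P = 26.
Y = 4000 − 8·26 = 3792.
Initially P = 21, Y = 3782, so ΔP = +5 and ΔY = +10.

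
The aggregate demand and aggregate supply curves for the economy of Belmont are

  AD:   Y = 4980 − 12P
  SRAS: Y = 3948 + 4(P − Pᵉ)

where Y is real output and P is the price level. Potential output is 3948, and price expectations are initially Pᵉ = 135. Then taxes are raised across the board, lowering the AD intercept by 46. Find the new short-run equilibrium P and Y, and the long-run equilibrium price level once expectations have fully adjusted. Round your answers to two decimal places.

AD shifts left: new AD is Y = 4934 − 12P. With Pᵉ = 135, SRAS is Y = 3408 + 4P.
Short run: 4934 − 12P = 3408 + 4P gives 1526 = 16P, so P = 95.38 and Y = 4934 − 12P = 3789.50.
Y = 3789.50 is below potential 3948; expectations adjust and SRAS shifts right until Y = 3948.
Long run: on the new AD curve, 3948 = 4934 − 12P gives P = 82.17.

Short run: P = 95.38, Y = 3789.50. Long run: P = 82.17.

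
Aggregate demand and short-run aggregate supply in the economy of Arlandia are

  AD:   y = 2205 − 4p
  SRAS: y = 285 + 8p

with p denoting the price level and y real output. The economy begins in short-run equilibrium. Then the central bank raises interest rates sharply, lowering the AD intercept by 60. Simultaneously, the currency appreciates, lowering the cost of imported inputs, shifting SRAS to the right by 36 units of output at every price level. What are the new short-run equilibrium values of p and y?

p = 152, y = 1537

After both shocks: AD is y = 2145 − 4p and SRAS is y = 321 + 8p.
Setting them equal: 1824 = 12p, so p = 152.
y = 2145 − 4·152 = 1537.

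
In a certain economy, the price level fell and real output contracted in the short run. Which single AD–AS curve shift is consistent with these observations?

P fell and Y fell. An AD shift moves P and Y in the same direction; an SRAS shift moves them in opposite directions.
Here P and Y moved in the same direction, so the AD curve shifted.
Since Y fell, AD shifted left.

AD shifted left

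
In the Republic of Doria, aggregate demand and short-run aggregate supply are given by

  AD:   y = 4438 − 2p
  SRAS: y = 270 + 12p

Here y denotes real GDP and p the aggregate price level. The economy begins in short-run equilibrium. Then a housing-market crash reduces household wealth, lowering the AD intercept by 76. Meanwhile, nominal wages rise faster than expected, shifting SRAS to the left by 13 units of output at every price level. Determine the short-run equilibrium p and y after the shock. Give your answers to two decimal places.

p = 293.21, y = 3775.57

After both shocks: AD is y = 4362 − 2p and SRAS is y = 257 + 12p.
Setting them equal: 4105 = 14p, so p = 293.21.
Substituting into AD, y = 3775.57.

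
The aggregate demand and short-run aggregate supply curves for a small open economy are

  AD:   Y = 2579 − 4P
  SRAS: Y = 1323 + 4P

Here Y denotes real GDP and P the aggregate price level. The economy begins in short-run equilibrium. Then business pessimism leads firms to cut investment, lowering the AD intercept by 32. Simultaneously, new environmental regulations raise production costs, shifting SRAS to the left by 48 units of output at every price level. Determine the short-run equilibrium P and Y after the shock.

After both shocks: AD is Y = 2547 − 4P and SRAS is Y = 1275 + 4P.
Setting them equal: 1272 = 8P, so P = 159.
Y = 2547 − 4·159 = 1911.

P = 159, Y = 1911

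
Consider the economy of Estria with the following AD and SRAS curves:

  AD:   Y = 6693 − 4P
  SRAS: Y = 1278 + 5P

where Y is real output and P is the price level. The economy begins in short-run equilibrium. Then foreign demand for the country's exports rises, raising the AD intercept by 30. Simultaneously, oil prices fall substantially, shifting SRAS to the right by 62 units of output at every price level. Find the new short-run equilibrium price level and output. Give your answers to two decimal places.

P = 598.11, Y = 4330.56

After both shocks: AD is Y = 6723 − 4P and SRAS is Y = 1340 + 5P.
Setting them equal: 5383 = 9P, so P = 598.11.
Substituting into AD, Y = 4330.56.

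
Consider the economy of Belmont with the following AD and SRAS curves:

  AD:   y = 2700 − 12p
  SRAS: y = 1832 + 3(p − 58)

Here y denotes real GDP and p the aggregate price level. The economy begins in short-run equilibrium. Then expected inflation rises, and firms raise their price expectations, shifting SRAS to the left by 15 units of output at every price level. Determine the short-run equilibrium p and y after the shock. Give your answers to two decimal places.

This is a negative supply shock: SRAS shifts left.
New SRAS: y = 1643 + 3p.
Set AD = SRAS: 2700 − 12p = 1643 + 3p, so 1057 = 15p and p = 70.47.
Substituting into AD, y = 1854.40.

p = 70.47, y = 1854.40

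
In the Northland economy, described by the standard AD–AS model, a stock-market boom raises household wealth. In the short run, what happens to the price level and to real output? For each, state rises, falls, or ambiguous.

This is a positive demand shock: AD shifts right.
Moving along the upward-sloping SRAS curve, P rises and Y rises.

Price level: rises; output: rises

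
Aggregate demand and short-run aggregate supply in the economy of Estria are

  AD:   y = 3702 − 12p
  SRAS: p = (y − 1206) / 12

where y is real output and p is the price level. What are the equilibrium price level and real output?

Rearrange SRAS to y = 1206 + 12p.
Set AD = SRAS: 3702 − 12p = 1206 + 12p, so 2496 = 24p and p = 104.
Then y = 3702 − 12·104 = 2454.

p = 104, y = 2454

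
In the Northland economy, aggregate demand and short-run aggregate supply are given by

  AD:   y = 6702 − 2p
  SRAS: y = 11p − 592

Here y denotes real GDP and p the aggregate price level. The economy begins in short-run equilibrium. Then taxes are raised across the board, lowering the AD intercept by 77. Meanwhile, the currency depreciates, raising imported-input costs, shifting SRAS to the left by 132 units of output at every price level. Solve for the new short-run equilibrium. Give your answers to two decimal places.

After both shocks: AD is y = 6625 − 2p and SRAS is y = 11p − 724.
Setting them equal: 7349 = 13p, so p = 565.31.
Substituting into AD, y = 5494.38.

p = 565.31, y = 5494.38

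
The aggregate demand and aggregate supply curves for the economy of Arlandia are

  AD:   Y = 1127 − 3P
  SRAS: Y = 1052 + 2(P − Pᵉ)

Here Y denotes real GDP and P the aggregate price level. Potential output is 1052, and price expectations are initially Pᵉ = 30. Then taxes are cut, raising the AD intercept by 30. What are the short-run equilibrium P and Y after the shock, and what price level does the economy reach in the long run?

AD shifts right: new AD is Y = 1157 − 3P. With Pᵉ = 30, SRAS is Y = 992 + 2P.
Short run: 1157 − 3P = 992 + 2P gives 165 = 5P, so P = 33 and Y = 1157 − 3·33 = 1058.
Y = 1058 is above potential 1052; expectations adjust and SRAS shifts left until Y = 1052.
Long run: on the new AD curve, 1052 = 1157 − 3P gives P = 35.

Short run: P = 33, Y = 1058. Long run: P = 35.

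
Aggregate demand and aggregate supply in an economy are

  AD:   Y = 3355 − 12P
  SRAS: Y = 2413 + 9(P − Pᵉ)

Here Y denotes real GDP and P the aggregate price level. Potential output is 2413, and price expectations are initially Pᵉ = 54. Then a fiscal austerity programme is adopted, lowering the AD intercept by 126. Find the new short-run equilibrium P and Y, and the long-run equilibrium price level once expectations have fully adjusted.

AD shifts left: new AD is Y = 3229 − 12P. With Pᵉ = 54, SRAS is Y = 1927 + 9P.
Short run: 3229 − 12P = 1927 + 9P gives 1302 = 21P, so P = 62 and Y = 3229 − 12·62 = 2485.
Y = 2485 is above potential 2413; expectations adjust and SRAS shifts left until Y = 2413.
Long run: on the new AD curve, 2413 = 3229 − 12P gives P = 68.

Short run: P = 62, Y = 2485. Long run: P = 68.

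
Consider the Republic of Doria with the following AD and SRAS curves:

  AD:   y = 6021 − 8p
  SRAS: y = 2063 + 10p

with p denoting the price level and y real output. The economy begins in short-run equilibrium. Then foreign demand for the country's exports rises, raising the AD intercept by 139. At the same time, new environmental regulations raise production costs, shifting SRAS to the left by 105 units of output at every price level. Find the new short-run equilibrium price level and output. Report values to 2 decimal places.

p = 233.44, y = 4292.44

After both shocks: AD is y = 6160 − 8p and SRAS is y = 1958 + 10p.
Setting them equal: 4202 = 18p, so p = 233.44.
Substituting into AD, y = 4292.44.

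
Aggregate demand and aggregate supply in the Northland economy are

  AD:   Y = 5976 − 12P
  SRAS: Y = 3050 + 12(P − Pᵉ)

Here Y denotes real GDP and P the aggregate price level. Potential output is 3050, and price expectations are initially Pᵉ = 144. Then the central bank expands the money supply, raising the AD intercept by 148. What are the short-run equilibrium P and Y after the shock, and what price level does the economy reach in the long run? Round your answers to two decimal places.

AD shifts right: new AD is Y = 6124 − 12P. With Pᵉ = 144, SRAS is Y = 1322 + 12P.
Short run: 6124 − 12P = 1322 + 12P gives 4802 = 24P, so P = 200.08 and Y = 6124 − 12P = 3723.00.
Y = 3723.00 is above potential 3050; expectations adjust and SRAS shifts left until Y = 3050.
Long run: on the new AD curve, 3050 = 6124 − 12P gives P = 256.17.

Short run: P = 200.08, Y = 3723.00. Long run: P = 256.17.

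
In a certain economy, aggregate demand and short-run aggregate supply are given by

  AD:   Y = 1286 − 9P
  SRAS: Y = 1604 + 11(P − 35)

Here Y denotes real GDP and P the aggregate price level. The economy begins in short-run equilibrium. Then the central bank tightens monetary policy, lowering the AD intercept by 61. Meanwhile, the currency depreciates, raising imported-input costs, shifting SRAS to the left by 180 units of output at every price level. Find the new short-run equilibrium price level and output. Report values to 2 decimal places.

After both shocks: AD is Y = 1225 − 9P and SRAS is Y = 1039 + 11P.
Setting them equal: 186 = 20P, so P = 9.30.
Substituting into AD, Y = 1141.30.

P = 9.30, Y = 1141.30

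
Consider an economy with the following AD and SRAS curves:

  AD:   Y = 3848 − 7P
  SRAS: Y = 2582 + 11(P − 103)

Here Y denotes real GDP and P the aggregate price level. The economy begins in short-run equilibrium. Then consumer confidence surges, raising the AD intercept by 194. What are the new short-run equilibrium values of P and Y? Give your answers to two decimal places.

P = 144.06, Y = 3033.61

This is a positive demand shock: AD shifts right.
New AD: Y = 4042 − 7P.
SRAS can be written Y = 1449 + 11P.
Set AD = SRAS: 4042 − 7P = 1449 + 11P, so 2593 = 18P and P = 144.06.
Substituting into AD, Y = 3033.61.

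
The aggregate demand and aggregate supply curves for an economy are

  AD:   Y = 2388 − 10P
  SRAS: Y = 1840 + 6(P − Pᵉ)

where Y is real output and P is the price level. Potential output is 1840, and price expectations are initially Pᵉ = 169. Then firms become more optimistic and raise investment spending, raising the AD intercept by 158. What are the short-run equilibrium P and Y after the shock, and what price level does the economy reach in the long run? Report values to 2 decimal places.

AD shifts right: new AD is Y = 2546 − 10P. With Pᵉ = 169, SRAS is Y = 826 + 6P.
Short run: 2546 − 10P = 826 + 6P gives 1720 = 16P, so P = 107.50 and Y = 2546 − 10P = 1471.00.
Y = 1471.00 is below potential 1840; expectations adjust and SRAS shifts right until Y = 1840.
Long run: on the new AD curve, 1840 = 2546 − 10P gives P = 70.60.

Short run: P = 107.50, Y = 1471.00. Long run: P = 70.60.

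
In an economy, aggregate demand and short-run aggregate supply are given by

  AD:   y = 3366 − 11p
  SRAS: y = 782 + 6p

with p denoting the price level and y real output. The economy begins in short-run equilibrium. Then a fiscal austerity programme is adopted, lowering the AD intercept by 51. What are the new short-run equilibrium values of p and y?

p = 149, y = 1676

This is a negative demand shock: AD shifts left.
New AD: y = 3315 − 11p.
Set AD = SRAS: 3315 − 11p = 782 + 6p, so 2533 = 17p and p = 149.
y = 3315 − 11·149 = 1676.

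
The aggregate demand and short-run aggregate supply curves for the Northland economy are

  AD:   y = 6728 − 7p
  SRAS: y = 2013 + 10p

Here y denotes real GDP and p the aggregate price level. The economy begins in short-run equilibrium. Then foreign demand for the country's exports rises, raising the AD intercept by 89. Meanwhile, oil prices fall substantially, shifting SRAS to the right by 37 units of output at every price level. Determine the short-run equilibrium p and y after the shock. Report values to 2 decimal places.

p = 280.41, y = 4854.12

After both shocks: AD is y = 6817 − 7p and SRAS is y = 2050 + 10p.
Setting them equal: 4767 = 17p, so p = 280.41.
Substituting into AD, y = 4854.12.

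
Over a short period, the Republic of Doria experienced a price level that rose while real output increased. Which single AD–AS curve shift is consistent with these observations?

P rose and Y rose. An AD shift moves P and Y in the same direction; an SRAS shift moves them in opposite directions.
Here P and Y moved in the same direction, so the AD curve shifted.
Since Y rose, AD shifted right.

AD shifted right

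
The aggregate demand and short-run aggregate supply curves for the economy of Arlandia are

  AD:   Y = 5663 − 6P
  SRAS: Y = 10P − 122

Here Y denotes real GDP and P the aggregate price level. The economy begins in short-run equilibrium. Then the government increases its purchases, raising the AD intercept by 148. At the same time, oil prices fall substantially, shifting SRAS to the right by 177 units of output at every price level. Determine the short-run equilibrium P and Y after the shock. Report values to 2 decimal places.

P = 359.75, Y = 3652.50

After both shocks: AD is Y = 5811 − 6P and SRAS is Y = 55 + 10P.
Setting them equal: 5756 = 16P, so P = 359.75.
Substituting into AD, Y = 3652.50.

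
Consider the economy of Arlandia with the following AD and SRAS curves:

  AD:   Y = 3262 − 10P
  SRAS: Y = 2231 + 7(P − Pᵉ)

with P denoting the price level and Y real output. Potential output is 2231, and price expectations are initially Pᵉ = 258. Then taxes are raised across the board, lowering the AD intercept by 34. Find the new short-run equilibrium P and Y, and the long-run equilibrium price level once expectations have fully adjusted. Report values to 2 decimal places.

Short run: P = 164.88, Y = 1579.18. Long run: P = 99.70.

AD shifts left: new AD is Y = 3228 − 10P. With Pᵉ = 258, SRAS is Y = 425 + 7P.
Short run: 3228 − 10P = 425 + 7P gives 2803 = 17P, so P = 164.88 and Y = 3228 − 10P = 1579.18.
Y = 1579.18 is below potential 2231; expectations adjust and SRAS shifts right until Y = 2231.
Long run: on the new AD curve, 2231 = 3228 − 10P gives P = 99.70.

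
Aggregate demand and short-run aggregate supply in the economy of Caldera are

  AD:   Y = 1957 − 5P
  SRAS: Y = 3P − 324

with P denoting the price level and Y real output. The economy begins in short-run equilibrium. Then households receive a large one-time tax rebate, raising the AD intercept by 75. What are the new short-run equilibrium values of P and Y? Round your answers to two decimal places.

P = 294.50, Y = 559.50

This is a positive demand shock: AD shifts right.
New AD: Y = 2032 − 5P.
Set AD = SRAS: 2032 − 5P = 3P − 324, so 2356 = 8P and P = 294.50.
Substituting into AD, Y = 559.50.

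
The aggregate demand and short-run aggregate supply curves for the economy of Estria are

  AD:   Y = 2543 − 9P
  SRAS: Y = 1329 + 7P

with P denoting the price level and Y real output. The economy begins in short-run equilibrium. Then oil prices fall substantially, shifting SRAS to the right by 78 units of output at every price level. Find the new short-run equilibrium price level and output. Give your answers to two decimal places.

P = 71.00, Y = 1904.00

This is a positive supply shock: SRAS shifts right.
New SRAS: Y = 1407 + 7P.
Set AD = SRAS: 2543 − 9P = 1407 + 7P, so 1136 = 16P and P = 71.00.
Substituting into AD, Y = 1904.00.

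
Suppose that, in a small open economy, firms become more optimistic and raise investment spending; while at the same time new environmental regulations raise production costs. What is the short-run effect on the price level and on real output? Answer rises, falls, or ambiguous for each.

Price level: rises; output: ambiguous

The first event is a positive demand shock: AD shifts right, which by itself pushes P up and Y up.
The second is an adverse supply shock: SRAS shifts left, which by itself pushes P up and Y down.
Both shocks push P up, so P rises. The two shocks push Y in opposite directions, so the effect on Y is ambiguous.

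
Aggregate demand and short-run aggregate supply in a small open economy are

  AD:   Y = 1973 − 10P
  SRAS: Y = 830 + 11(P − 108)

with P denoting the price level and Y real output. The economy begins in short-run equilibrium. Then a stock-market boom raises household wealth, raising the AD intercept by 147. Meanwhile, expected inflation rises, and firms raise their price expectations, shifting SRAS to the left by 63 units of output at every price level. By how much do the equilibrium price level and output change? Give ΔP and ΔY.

ΔP = +10, ΔY = +47

After both shocks: AD is Y = 2120 − 10P and SRAS is Y = 11P − 421.
Setting them equal: 2541 = 21P, so P = 121.
Y = 2120 − 10·121 = 910.
Initially P = 111, Y = 863, so ΔP = +10 and ΔY = +47.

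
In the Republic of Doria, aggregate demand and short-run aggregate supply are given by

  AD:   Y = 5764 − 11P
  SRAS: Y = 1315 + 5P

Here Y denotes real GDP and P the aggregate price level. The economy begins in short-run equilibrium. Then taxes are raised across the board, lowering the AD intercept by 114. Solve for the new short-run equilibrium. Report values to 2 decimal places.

This is a negative demand shock: AD shifts left.
New AD: Y = 5650 − 11P.
Set AD = SRAS: 5650 − 11P = 1315 + 5P, so 4335 = 16P and P = 270.94.
Substituting into AD, Y = 2669.69.

P = 270.94, Y = 2669.69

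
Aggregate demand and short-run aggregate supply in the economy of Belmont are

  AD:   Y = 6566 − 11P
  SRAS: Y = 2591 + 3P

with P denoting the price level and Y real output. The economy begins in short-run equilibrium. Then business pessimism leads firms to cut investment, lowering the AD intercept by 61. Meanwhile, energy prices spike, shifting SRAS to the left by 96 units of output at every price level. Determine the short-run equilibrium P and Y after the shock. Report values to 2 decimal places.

P = 286.43, Y = 3354.29

After both shocks: AD is Y = 6505 − 11P and SRAS is Y = 2495 + 3P.
Setting them equal: 4010 = 14P, so P = 286.43.
Substituting into AD, Y = 3354.29.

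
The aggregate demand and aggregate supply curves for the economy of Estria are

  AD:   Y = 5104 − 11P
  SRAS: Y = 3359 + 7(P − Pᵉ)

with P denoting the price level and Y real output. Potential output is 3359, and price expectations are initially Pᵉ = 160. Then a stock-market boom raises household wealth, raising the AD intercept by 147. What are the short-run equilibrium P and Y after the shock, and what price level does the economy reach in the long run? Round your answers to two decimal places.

Short run: P = 167.33, Y = 3410.33. Long run: P = 172.00.

AD shifts right: new AD is Y = 5251 − 11P. With Pᵉ = 160, SRAS is Y = 2239 + 7P.
Short run: 5251 − 11P = 2239 + 7P gives 3012 = 18P, so P = 167.33 and Y = 5251 − 11P = 3410.33.
Y = 3410.33 is above potential 3359; expectations adjust and SRAS shifts left until Y = 3359.
Long run: on the new AD curve, 3359 = 5251 − 11P gives P = 172.00.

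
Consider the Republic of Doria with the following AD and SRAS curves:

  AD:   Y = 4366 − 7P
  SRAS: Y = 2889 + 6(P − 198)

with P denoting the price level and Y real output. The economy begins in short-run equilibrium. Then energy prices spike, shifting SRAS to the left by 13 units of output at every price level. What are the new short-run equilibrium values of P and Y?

This is a negative supply shock: SRAS shifts left.
New SRAS: Y = 1688 + 6P.
Set AD = SRAS: 4366 − 7P = 1688 + 6P, so 2678 = 13P and P = 206.
Y = 4366 − 7·206 = 2924.

P = 206, Y = 2924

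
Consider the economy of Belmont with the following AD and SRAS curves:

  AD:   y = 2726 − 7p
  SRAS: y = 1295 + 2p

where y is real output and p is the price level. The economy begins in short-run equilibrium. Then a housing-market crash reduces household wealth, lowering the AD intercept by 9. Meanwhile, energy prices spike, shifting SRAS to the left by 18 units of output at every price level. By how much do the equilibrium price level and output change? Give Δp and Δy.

Δp = +1, Δy = -16

After both shocks: AD is y = 2717 − 7p and SRAS is y = 1277 + 2p.
Setting them equal: 1440 = 9p, so p = 160.
y = 2717 − 7·160 = 1597.
Initially p = 159, y = 1613, so Δp = +1 and Δy = -16.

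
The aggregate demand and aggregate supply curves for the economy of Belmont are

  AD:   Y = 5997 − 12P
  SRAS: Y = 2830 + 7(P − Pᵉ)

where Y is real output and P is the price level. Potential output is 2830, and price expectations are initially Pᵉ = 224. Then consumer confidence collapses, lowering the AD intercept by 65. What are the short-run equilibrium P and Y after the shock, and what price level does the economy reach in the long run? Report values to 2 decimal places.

Short run: P = 245.79, Y = 2982.53. Long run: P = 258.50.

AD shifts left: new AD is Y = 5932 − 12P. With Pᵉ = 224, SRAS is Y = 1262 + 7P.
Short run: 5932 − 12P = 1262 + 7P gives 4670 = 19P, so P = 245.79 and Y = 5932 − 12P = 2982.53.
Y = 2982.53 is above potential 2830; expectations adjust and SRAS shifts left until Y = 2830.
Long run: on the new AD curve, 2830 = 5932 − 12P gives P = 258.50.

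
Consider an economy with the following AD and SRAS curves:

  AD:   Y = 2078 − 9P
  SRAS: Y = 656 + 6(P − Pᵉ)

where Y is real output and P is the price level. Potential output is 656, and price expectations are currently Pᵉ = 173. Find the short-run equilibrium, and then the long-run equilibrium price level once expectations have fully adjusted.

Short run: P = 164, Y = 602. Long run: P = 158.

Short run: with Pᵉ = 173, SRAS is Y = 6P − 382. Setting AD = SRAS gives 2460 = 15P, so P = 164 and Y = 2078 − 9·164 = 602.
Output 602 is below potential 656, so over time expected prices fall and SRAS shifts right until Y returns to 656.
Long run: Y = 656 on the AD curve gives 656 = 2078 − 9P, so P = 158.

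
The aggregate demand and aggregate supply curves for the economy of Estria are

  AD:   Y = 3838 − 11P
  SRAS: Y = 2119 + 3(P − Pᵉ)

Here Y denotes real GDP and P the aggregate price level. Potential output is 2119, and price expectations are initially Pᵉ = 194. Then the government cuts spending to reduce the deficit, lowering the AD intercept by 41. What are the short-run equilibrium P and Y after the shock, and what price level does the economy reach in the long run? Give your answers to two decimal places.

Short run: P = 161.43, Y = 2021.29. Long run: P = 152.55.

AD shifts left: new AD is Y = 3797 − 11P. With Pᵉ = 194, SRAS is Y = 1537 + 3P.
Short run: 3797 − 11P = 1537 + 3P gives 2260 = 14P, so P = 161.43 and Y = 3797 − 11P = 2021.29.
Y = 2021.29 is below potential 2119; expectations adjust and SRAS shifts right until Y = 2119.
Long run: on the new AD curve, 2119 = 3797 − 11P gives P = 152.55.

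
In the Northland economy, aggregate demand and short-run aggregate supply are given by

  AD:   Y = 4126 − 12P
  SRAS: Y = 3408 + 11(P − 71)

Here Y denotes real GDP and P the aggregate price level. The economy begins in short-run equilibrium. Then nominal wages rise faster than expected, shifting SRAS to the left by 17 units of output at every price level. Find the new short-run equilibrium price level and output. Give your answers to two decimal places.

P = 65.91, Y = 3335.04

This is a negative supply shock: SRAS shifts left.
New SRAS: Y = 2610 + 11P.
Set AD = SRAS: 4126 − 12P = 2610 + 11P, so 1516 = 23P and P = 65.91.
Substituting into AD, Y = 3335.04.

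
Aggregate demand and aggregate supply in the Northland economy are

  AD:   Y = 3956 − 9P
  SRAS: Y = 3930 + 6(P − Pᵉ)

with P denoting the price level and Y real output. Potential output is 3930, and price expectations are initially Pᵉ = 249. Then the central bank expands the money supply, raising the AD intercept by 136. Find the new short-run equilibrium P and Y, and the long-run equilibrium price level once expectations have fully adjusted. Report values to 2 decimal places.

AD shifts right: new AD is Y = 4092 − 9P. With Pᵉ = 249, SRAS is Y = 2436 + 6P.
Short run: 4092 − 9P = 2436 + 6P gives 1656 = 15P, so P = 110.40 and Y = 4092 − 9P = 3098.40.
Y = 3098.40 is below potential 3930; expectations adjust and SRAS shifts right until Y = 3930.
Long run: on the new AD curve, 3930 = 4092 − 9P gives P = 18.00.

Short run: P = 110.40, Y = 3098.40. Long run: P = 18.00.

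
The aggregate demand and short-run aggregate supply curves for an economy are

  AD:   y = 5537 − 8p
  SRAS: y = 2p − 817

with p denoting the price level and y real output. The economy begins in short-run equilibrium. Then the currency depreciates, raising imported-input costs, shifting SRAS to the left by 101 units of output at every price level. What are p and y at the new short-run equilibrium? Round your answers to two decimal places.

This is a negative supply shock: SRAS shifts left.
New SRAS: y = 2p − 918.
Set AD = SRAS: 5537 − 8p = 2p − 918, so 6455 = 10p and p = 645.50.
Substituting into AD, y = 373.00.

p = 645.50, y = 373.00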